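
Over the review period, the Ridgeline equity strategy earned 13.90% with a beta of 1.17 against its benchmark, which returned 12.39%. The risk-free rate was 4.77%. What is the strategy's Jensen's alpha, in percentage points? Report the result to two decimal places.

CAPM expected return = Rf + β(Rm − Rf) = 4.77% + 1.17 × (12.39% − 4.77%) = 4.77 + 1.17 × 7.62 = 13.6854%
Jensen's α = Rp − E[R] = 13.90% − 13.6854% = 0.2146

0.21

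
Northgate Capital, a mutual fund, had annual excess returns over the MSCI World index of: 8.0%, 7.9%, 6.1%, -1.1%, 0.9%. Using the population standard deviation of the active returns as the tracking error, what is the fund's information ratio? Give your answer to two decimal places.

μ = (8 + 7.9 + 6.1 − 1.1 + 0.9) / 5 = 21.80 / 5 = 4.3600%
Population σ = √[Σ(r − μ)² / 5] = √[70.5920 / 5] = √14.1184 = 3.7574%
IR = μ / tracking error = 4.3600 / 3.7574 = 1.1604

1.16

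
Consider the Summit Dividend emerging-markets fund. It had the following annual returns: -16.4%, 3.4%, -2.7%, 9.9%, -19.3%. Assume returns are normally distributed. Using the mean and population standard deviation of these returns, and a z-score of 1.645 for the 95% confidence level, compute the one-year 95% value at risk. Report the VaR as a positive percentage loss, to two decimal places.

Mean return μ = -25.10 / 5 = -5.0200%
Population σ = √[Σ(r − μ)² / 5] = √[632.3080 / 5] = √126.4616 = 11.2455%
VaR = −(μ − z·σ) = −(-5.0200 − 1.645 × 11.2455) = −(-23.5188) = 23.5188%

23.52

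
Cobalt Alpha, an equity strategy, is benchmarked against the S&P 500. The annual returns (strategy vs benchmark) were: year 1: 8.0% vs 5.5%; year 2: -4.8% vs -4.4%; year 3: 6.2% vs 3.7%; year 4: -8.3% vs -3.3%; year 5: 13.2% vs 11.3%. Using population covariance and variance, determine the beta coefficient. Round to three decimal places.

1.348

r̄p = 2.8600%,  r̄m = 2.5600%
Cov = Σ(rp − r̄p)(rm − r̄m) / 5 = 45.6004
Var(rm) = Σ(rm − r̄m)² / 5 = 33.8224
β = Cov / Var = 45.6004 / 33.8224 = 1.3482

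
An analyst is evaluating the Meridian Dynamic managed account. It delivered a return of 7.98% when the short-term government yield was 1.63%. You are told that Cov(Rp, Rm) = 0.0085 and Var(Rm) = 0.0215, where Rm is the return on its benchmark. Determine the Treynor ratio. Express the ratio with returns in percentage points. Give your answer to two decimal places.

16.06

β = Cov / Var = 0.0085 / 0.0215 = 0.3953
Treynor = (Rp − Rf) / β = (7.98% − 1.63%) / 0.3953 = 6.35 / 0.3953 = 16.0637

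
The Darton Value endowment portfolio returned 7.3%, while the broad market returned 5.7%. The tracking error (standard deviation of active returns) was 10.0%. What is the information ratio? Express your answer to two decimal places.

IR = (Rp − Rb) / TE = (7.3% − 5.7%) / 10.0% = 1.60% / 10.0% = 0.1600

0.16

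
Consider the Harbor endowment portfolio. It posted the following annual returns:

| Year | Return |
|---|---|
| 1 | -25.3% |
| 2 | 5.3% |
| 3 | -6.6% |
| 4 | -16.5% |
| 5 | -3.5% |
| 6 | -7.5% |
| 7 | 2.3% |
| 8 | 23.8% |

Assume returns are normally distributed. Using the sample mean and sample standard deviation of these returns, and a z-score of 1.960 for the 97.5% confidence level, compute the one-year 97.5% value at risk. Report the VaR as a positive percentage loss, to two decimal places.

32.44

μ = (-25.3 + 5.3 − 6.6 − 16.5 − 3.5 − 7.5 + 2.3 + 23.8) / 8 = -3.5000%
Σ(r − μ)² = (-25.3 − (-3.5000))² + (5.3 − (-3.5000))² + … = 1526.2200
sample σ = √(1526.2200 / 7) = √218.0314 = 14.7659%
VaR = −(μ − z·σ) = −(-3.5000 − 1.960 × 14.7659) = −(-32.4412) = 32.4412%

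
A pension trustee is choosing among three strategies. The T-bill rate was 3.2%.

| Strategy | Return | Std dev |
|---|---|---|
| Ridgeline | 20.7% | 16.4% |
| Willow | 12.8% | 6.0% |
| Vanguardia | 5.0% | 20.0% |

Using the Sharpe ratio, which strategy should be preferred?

Willow

Ridgeline: Sharpe ratio = (20.7% − 3.2%) / 16.4% = 1.067
Willow: Sharpe ratio = (12.8% − 3.2%) / 6.0% = 1.600
Vanguardia: Sharpe ratio = (5.0% − 3.2%) / 20.0% = 0.090
Highest: Willow (1.600).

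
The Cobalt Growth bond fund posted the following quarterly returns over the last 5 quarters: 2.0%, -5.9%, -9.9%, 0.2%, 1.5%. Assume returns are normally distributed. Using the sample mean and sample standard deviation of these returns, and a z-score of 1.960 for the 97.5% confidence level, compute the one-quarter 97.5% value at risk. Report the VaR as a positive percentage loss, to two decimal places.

12.69

μ = (2 − 5.9 − 9.9 + 0.2 + 1.5) / 5 = -12.10 / 5 = -2.4200%
Σ(r − μ)² = 109.8280; sample σ = √(109.8280/4) = 5.2399%
VaR = −(μ − z·σ) = −(-2.4200 − 1.960 × 5.2399) = −(-12.6902) = 12.6902%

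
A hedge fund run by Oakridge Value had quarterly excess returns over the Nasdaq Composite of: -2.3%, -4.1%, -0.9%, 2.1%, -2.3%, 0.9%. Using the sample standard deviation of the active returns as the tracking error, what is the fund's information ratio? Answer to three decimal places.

r̄ = (-2.3 − 4.1 − 0.9 + 2.1 − 2.3 + 0.9) / 6 = -6.60 / 6 = -1.1000%
Σ(r − r̄)² = (-2.3 − (-1.1000))² + (-4.1 − (-1.1000))² + … = 26.1600
sample σ = √(26.1600 / 5) = √5.2320 = 2.2874%
IR = r̄ / tracking error = -1.1000 / 2.2874 = -0.4809

-0.481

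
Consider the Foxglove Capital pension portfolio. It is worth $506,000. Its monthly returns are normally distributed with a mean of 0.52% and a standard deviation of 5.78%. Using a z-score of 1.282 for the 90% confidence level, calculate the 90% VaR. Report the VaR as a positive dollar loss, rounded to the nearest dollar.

Return at the 90% tail: μ − z·σ = 0.52% − 1.282 × 5.78% = 0.52 − 7.40996 = -6.88996%
VaR = −(-6.88996%) × $506,000 = 6.88996% × $506,000 = $34,863

$34,863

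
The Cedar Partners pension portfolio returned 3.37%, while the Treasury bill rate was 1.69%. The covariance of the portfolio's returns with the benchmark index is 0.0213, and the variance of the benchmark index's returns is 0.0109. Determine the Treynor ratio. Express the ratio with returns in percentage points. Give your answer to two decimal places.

β = Cov / Var = 0.0213 / 0.0109 = 1.9541
Treynor = (Rp − Rf) / β = (3.37% − 1.69%) / 1.9541 = 1.68 / 1.9541 = 0.8597

0.86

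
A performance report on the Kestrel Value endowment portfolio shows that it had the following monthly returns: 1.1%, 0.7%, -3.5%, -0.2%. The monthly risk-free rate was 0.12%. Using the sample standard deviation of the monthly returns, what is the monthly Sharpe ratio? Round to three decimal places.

-0.285

μ = (1.1 + 0.7 − 3.5 − 0.2) / 4 = -0.4750%
Σ(r − μ)² = 13.0875; sample σ = √(13.0875/3) = 2.0887%
Sharpe = (μ − rf) / σ = (-0.4750 − 0.12) / 2.0887 = -0.5950 / 2.0887 = -0.2849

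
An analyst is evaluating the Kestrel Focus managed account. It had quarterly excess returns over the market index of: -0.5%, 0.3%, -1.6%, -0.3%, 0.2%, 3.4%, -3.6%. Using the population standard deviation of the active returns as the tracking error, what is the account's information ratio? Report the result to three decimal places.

μ = (-0.5 + 0.3 − 1.6 − 0.3 + 0.2 + 3.4 − 3.6) / 7 = -2.10 / 7 = -0.3000%
Σ(r − μ)² = 26.9200; population σ = √(26.9200/7) = 1.9610%
IR = μ / tracking error = -0.3000 / 1.9610 = -0.1530

-0.153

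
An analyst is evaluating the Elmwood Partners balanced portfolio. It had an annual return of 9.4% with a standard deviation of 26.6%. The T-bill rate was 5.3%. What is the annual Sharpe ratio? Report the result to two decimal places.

0.15

Sharpe = (Rp − Rf) / σp = (9.4% − 5.3%) / 26.6% = 4.10% / 26.6% = 0.1541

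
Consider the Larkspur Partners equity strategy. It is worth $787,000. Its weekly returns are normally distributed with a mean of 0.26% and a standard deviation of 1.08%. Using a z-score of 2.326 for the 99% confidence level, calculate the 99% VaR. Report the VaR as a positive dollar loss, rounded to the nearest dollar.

$17,724

Return at the 99% tail: μ − z·σ = 0.26% − 2.326 × 1.08% = 0.26 − 2.51208 = -2.25208%
VaR = −(-2.25208%) × $787,000 = 2.25208% × $787,000 = $17,724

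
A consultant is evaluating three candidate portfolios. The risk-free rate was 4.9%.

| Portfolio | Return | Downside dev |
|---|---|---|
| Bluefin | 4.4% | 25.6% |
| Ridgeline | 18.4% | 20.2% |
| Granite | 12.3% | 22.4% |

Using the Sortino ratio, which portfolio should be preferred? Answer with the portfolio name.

Bluefin: Sortino ratio = (4.4% − 4.9%) / 25.6% = -0.020
Ridgeline: Sortino ratio = (18.4% − 4.9%) / 20.2% = 0.668
Granite: Sortino ratio = (12.3% − 4.9%) / 22.4% = 0.330
Highest: Ridgeline (0.668).

Ridgeline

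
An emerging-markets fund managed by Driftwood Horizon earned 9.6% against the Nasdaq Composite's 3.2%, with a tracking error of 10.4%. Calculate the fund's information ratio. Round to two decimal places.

IR = (Rp − Rb) / TE = (9.6% − 3.2%) / 10.4% = 6.40% / 10.4% = 0.6154

0.62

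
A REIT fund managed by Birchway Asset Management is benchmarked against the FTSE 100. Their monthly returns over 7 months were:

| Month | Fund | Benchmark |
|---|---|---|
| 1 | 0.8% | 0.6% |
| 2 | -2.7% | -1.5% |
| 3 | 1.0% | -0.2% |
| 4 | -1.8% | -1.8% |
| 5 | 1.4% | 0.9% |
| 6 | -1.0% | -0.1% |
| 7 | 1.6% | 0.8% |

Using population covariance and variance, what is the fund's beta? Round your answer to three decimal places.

r̄p = -0.1000%,  r̄m = -0.1857%
Cov = Σ(rp − r̄p)(rm − r̄m) / 7 = 1.4400
Var(rm) = Σ(rm − r̄m)² / 7 = 1.0155
β = Cov / Var = 1.4400 / 1.0155 = 1.4180

1.418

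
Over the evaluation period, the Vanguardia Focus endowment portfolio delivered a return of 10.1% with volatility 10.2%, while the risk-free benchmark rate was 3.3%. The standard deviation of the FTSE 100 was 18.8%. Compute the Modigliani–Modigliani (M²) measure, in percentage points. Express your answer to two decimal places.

Sharpe = (Rp − Rf) / σp = (10.1% − 3.3%) / 10.2% = 0.6667
M² = Rf + Sharpe × σm = 3.3% + 0.6667 × 18.8% = 15.8340%

15.83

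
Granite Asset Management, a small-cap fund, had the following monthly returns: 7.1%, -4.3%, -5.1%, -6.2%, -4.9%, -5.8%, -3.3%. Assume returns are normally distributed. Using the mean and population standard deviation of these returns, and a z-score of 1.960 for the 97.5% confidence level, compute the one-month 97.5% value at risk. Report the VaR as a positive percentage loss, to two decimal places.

11.65

Mean return μ = -22.50 / 7 = -3.2143%
Σ(r − μ)² = (7.1 − (-3.2143))² + (-4.3 − (-3.2143))² + … = 129.5686
population σ = √(129.5686 / 7) = √18.5098 = 4.3023%
VaR = −(μ − z·σ) = −(-3.2143 − 1.960 × 4.3023) = −(-11.6468) = 11.6468%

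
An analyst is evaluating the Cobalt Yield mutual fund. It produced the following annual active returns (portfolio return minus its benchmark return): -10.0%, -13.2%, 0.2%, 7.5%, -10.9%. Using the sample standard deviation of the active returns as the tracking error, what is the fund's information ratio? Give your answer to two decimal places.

r̄ = (-10 − 13.2 + 0.2 + 7.5 − 10.9) / 5 = -26.40 / 5 = -5.2800%
Σ(r − r̄)² = (-10 − (-5.2800))² + (-13.2 − (-5.2800))² + (0.2 − (-5.2800))² + … = 309.9480
σ = √[309.9480 / 4] = 8.8027%
IR = r̄ / tracking error = -5.2800 / 8.8027 = -0.5998

-0.60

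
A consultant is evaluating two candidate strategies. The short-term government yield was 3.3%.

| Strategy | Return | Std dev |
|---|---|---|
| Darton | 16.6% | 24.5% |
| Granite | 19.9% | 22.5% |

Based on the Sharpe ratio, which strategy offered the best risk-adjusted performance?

Granite

Darton: Sharpe ratio = (16.6% − 3.3%) / 24.5% = 0.543
Granite: Sharpe ratio = (19.9% − 3.3%) / 22.5% = 0.738
Highest: Granite (0.738).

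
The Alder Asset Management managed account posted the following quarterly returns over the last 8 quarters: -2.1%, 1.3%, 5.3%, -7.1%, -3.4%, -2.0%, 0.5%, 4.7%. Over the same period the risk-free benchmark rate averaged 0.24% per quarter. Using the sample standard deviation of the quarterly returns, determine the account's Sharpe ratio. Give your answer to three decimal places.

Mean return r̄ = -2.80 / 8 = -0.3500%
Σ(r − r̄)² = (-2.1 − (-0.3500))² + (1.3 − (-0.3500))² + … = 121.5200
sample σ = √(121.5200 / 7) = √17.3600 = 4.1665%
Sharpe = (r̄ − rf) / σ = (-0.3500 − 0.24) / 4.1665 = -0.5900 / 4.1665 = -0.1416

-0.142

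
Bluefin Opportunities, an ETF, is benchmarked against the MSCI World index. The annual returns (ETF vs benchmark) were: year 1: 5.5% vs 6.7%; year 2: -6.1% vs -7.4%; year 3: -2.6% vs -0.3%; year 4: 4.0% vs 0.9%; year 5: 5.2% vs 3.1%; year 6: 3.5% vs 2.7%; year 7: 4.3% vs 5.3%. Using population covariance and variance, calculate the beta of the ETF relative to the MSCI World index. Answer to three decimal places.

r̄p = 1.9714%,  r̄m = 1.5714%
Cov = Σ(rp − r̄p)(rm − r̄m) / 7 = 16.1492
Var(rm) = Σ(rm − r̄m)² / 7 = 18.3220
β = Cov / Var = 16.1492 / 18.3220 = 0.8814

0.881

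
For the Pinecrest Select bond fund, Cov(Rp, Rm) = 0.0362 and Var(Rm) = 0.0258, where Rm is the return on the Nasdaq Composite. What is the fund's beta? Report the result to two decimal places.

β = Cov(Rp, Rm) / Var(Rm) = 0.0362 / 0.0258 = 1.4031

1.40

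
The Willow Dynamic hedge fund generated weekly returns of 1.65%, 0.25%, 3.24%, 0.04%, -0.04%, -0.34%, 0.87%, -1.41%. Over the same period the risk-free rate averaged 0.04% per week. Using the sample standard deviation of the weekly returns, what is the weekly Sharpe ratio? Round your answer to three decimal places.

r̄ = (1.65 + 0.25 + 3.24 + 0.04 − 0.04 − 0.34 + 0.87 − 1.41) / 8 = 4.260 / 8 = 0.5325%
Sample σ = √[Σ(r − r̄)² / 7] = √[13.8780 / 7] = √1.9826 = 1.4080%
Sharpe = (r̄ − rf) / σ = (0.5325 − 0.04) / 1.4080 = 0.4925 / 1.4080 = 0.3498

0.350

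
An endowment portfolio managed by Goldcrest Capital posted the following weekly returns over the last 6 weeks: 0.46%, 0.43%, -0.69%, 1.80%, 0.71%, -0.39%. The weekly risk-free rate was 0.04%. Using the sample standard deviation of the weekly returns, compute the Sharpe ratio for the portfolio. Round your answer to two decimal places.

0.39

μ = (0.46 + 0.43 − 0.69 + 1.8 + 0.71 − 0.39) / 6 = 2.320 / 6 = 0.3867%
Σ(r − μ)² = (0.46 − 0.3867)² + (0.43 − 0.3867)² + (-0.69 − 0.3867)² + … = 3.8717
sample σ = √(3.8717 / 5) = √0.7743 = 0.8799%
Sharpe = (μ − rf) / σ = (0.3867 − 0.04) / 0.8799 = 0.3467 / 0.8799 = 0.3940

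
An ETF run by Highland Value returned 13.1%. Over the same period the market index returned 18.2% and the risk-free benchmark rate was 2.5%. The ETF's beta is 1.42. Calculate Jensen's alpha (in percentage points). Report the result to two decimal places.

-11.69

CAPM expected return = Rf + β(Rm − Rf) = 2.5% + 1.42 × (18.2% − 2.5%) = 2.5 + 1.42 × 15.70 = 24.7940%
Jensen's α = Rp − E[R] = 13.1% − 24.7940% = -11.6940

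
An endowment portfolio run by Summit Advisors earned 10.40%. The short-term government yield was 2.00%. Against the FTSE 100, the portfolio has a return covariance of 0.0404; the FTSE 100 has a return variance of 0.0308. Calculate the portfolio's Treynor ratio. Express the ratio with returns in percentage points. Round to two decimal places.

6.40

β = Cov / Var = 0.0404 / 0.0308 = 1.3117
Treynor = (Rp − Rf) / β = (10.40% − 2.00%) / 1.3117 = 8.40 / 1.3117 = 6.4039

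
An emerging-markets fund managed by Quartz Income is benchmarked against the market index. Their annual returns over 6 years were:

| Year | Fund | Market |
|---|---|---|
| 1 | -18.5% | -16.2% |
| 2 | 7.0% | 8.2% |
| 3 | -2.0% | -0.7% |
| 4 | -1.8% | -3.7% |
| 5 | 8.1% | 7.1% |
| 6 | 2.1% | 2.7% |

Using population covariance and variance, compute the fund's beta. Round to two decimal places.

r̄p = -0.8500%,  r̄m = -0.4333%
Cov = Σ(rp − r̄p)(rm − r̄m) / 6 = 71.0217
Var(rm) = Σ(rm − r̄m)² / 6 = 66.7389
β = Cov / Var = 71.0217 / 66.7389 = 1.0642

1.06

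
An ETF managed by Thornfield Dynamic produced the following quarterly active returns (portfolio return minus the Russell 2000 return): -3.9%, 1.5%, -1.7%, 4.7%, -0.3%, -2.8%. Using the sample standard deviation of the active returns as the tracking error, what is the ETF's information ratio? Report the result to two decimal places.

-0.13

Mean return r̄ = -2.50 / 6 = -0.4167%
Σ(r − r̄)² = (-3.9 − (-0.4167))² + (1.5 − (-0.4167))² + … = 49.3283
σ = √[49.3283 / 5] = 3.1410%
IR = r̄ / tracking error = -0.4167 / 3.1410 = -0.1327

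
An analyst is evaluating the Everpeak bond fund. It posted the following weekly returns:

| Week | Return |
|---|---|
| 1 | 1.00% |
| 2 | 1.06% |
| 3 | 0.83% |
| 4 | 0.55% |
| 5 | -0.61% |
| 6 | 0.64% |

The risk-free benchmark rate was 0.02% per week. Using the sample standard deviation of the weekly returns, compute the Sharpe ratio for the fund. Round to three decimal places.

Mean return r̄ = 3.470 / 6 = 0.5783%
Sample σ = √[Σ(r − r̄)² / 5] = √[1.8899 / 5] = √0.3780 = 0.6148%
Sharpe = (r̄ − rf) / σ = (0.5783 − 0.02) / 0.6148 = 0.5583 / 0.6148 = 0.9081

0.908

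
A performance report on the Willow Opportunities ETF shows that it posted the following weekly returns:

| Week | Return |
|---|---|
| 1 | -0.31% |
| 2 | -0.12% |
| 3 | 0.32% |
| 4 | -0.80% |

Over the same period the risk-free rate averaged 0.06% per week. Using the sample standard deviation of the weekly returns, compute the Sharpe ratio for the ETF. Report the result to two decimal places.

-0.62

Mean return μ = -0.910 / 4 = -0.2275%
Σ(r − μ)² = (-0.31 − (-0.2275))² + (-0.12 − (-0.2275))² + … = 0.6459
σ = √[0.6459 / 3] = 0.4640%
Sharpe = (μ − rf) / σ = (-0.2275 − 0.06) / 0.4640 = -0.2875 / 0.4640 = -0.6196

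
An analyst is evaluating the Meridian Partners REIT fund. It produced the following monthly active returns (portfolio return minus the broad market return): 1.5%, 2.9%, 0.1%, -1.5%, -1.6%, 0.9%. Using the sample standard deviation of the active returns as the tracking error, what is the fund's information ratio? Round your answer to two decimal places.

0.22

Mean return r̄ = 2.30 / 6 = 0.3833%
Sample σ = √[Σ(r − r̄)² / 5] = √[15.4083 / 5] = √3.0817 = 1.7555%
IR = r̄ / tracking error = 0.3833 / 1.7555 = 0.2183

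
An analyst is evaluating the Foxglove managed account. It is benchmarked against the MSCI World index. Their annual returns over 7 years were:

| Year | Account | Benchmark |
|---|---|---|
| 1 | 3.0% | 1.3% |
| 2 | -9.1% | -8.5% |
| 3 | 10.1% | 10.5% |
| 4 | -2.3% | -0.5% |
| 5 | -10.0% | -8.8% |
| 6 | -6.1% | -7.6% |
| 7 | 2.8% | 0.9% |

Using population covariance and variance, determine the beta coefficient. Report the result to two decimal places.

r̄p = -1.6571%,  r̄m = -1.8143%
Cov = Σ(rp − r̄p)(rm − r̄m) / 7 = 43.4692
Var(rm) = Σ(rm − r̄m)² / 7 = 42.4869
β = Cov / Var = 43.4692 / 42.4869 = 1.0231

1.02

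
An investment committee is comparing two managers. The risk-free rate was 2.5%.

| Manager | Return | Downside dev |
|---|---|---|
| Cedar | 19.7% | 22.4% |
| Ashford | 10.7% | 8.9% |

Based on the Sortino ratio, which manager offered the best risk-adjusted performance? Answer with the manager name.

Cedar: Sortino ratio = (19.7% − 2.5%) / 22.4% = 0.768
Ashford: Sortino ratio = (10.7% − 2.5%) / 8.9% = 0.921
Highest: Ashford (0.921).

Ashford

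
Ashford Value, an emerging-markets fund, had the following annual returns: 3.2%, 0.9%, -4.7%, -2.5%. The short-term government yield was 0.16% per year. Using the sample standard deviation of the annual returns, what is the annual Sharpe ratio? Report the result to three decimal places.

μ = (3.2 + 0.9 − 4.7 − 2.5) / 4 = -3.10 / 4 = -0.7750%
Sample std dev = √[36.9875 / 3] = 3.5113%
Sharpe = (μ − rf) / σ = (-0.7750 − 0.16) / 3.5113 = -0.9350 / 3.5113 = -0.2663

-0.266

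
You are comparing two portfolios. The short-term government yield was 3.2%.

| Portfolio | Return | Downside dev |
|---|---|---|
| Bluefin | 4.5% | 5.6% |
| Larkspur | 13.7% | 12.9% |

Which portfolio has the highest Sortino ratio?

Bluefin: Sortino ratio = (4.5% − 3.2%) / 5.6% = 0.232
Larkspur: Sortino ratio = (13.7% − 3.2%) / 12.9% = 0.814
Highest: Larkspur (0.814).

Larkspur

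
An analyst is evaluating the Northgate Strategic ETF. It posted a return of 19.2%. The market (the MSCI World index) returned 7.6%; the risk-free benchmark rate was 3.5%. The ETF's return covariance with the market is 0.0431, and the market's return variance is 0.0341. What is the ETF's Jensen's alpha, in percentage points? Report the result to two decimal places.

β = Cov / Var = 0.0431 / 0.0341 = 1.2639
E[R] = Rf + β(Rm − Rf) = 3.5% + 1.2639 × (7.6% − 3.5%) = 8.6820%
α = Rp − E[R] = 19.2% − 8.6820% = 10.5180

10.52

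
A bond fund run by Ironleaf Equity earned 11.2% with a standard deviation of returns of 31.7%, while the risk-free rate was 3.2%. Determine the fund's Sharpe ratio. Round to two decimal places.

0.25

Sharpe = (Rp − Rf) / σp = (11.2% − 3.2%) / 31.7% = 8.00% / 31.7% = 0.2524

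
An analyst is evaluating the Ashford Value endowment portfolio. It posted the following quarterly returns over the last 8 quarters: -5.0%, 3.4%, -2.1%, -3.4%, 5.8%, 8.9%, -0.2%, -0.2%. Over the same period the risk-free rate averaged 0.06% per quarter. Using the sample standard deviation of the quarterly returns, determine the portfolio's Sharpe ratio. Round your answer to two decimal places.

Mean return r̄ = 7.20 / 8 = 0.9000%
Σ(r − r̄)² = 158.9800; sample σ = √(158.9800/7) = 4.7657%
Sharpe = (r̄ − rf) / σ = (0.9000 − 0.06) / 4.7657 = 0.8400 / 4.7657 = 0.1763

0.18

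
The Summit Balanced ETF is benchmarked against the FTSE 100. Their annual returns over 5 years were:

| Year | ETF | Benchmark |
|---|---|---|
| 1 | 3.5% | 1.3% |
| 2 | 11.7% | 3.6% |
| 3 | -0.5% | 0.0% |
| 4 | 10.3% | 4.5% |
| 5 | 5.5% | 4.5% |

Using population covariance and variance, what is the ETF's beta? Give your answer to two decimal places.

2.00

r̄p = 6.1000%,  r̄m = 2.7800%
Cov = Σ(rp − r̄p)(rm − r̄m) / 5 = 6.5960
Var(rm) = Σ(rm − r̄m)² / 5 = 3.3016
β = Cov / Var = 6.5960 / 3.3016 = 1.9978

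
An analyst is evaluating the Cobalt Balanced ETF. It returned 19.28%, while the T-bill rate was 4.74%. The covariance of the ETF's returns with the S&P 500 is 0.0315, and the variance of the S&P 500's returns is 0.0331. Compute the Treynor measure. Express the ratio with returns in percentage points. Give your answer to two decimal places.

15.28

β = Cov / Var = 0.0315 / 0.0331 = 0.9517
Treynor = (Rp − Rf) / β = (19.28% − 4.74%) / 0.9517 = 14.54 / 0.9517 = 15.2779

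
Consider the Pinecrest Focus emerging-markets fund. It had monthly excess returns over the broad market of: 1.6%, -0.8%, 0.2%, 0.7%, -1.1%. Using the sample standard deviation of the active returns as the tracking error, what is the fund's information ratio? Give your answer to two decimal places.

0.11

r̄ = (1.6 − 0.8 + 0.2 + 0.7 − 1.1) / 5 = 0.1200%
Σ(r − r̄)² = (1.6 − 0.1200)² + (-0.8 − 0.1200)² + … = 4.8680
sample σ = √(4.8680 / 4) = √1.2170 = 1.1032%
IR = r̄ / tracking error = 0.1200 / 1.1032 = 0.1088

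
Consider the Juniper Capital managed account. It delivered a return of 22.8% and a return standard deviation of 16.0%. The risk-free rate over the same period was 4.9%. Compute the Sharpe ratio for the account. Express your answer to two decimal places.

Sharpe = (Rp − Rf) / σp = (22.8% − 4.9%) / 16.0% = 17.90% / 16.0% = 1.1188

1.12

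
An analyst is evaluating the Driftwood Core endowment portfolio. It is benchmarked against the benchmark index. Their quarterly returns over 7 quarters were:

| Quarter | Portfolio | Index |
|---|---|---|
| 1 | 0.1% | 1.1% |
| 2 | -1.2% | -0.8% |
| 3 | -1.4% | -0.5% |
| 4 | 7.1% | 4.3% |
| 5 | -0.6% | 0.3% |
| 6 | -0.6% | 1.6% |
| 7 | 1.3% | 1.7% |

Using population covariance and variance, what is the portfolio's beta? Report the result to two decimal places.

1.60

r̄p = 0.6714%,  r̄m = 1.1000%
Cov = Σ(rp − r̄p)(rm − r̄m) / 7 = 4.0286
Var(rm) = Σ(rm − r̄m)² / 7 = 2.5229
β = Cov / Var = 4.0286 / 2.5229 = 1.5968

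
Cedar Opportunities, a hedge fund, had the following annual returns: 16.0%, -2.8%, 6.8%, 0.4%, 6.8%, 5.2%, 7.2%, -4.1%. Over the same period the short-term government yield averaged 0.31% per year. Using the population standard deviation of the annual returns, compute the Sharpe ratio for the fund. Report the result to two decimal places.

0.68

r̄ = (16 − 2.8 + 6.8 + 0.4 + 6.8 + 5.2 + 7.2 − 4.1) / 8 = 4.4375%
Population std dev = √[294.6388 / 8] = 6.0688%
Sharpe = (r̄ − rf) / σ = (4.4375 − 0.31) / 6.0688 = 4.1275 / 6.0688 = 0.6801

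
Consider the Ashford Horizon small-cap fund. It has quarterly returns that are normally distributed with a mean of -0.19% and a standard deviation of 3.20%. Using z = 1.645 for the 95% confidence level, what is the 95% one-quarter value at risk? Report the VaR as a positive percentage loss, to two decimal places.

VaR (as % loss) = −(μ − z·σ) = −(-0.19% − 1.645 × 3.20%) = −(-5.4540%) = 5.4540%

5.45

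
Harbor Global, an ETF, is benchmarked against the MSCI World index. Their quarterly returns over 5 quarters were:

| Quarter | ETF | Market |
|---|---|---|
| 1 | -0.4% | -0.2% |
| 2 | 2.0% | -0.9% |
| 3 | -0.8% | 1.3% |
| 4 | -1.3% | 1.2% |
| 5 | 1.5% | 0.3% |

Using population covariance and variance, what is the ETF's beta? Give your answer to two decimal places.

-1.21

r̄p = 0.2000%,  r̄m = 0.3400%
Cov = Σ(rp − r̄p)(rm − r̄m) / 5 = -0.8420
Var(rm) = Σ(rm − r̄m)² / 5 = 0.6984
β = Cov / Var = -0.8420 / 0.6984 = -1.2056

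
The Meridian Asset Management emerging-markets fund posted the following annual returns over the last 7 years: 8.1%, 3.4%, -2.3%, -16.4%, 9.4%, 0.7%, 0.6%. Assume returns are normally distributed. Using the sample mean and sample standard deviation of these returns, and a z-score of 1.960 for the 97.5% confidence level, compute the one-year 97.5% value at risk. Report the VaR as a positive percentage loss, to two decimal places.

Mean return r̄ = 3.50 / 7 = 0.5000%
Σ(r − r̄)² = (8.1 − 0.5000)² + (3.4 − 0.5000)² + (-2.3 − 0.5000)² + … = 438.8800
sample σ = √(438.8800 / 6) = √73.1467 = 8.5526%
VaR = −(r̄ − z·σ) = −(0.5000 − 1.960 × 8.5526) = −(-16.2631) = 16.2631%

16.26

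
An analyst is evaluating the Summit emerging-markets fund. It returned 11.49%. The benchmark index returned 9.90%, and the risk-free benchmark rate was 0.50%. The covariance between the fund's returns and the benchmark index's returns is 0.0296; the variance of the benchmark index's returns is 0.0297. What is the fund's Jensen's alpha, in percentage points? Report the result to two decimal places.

β = Cov / Var = 0.0296 / 0.0297 = 0.9966
E[R] = Rf + β(Rm − Rf) = 0.50% + 0.9966 × (9.90% − 0.50%) = 9.8680%
α = Rp − E[R] = 11.49% − 9.8680% = 1.6220

1.62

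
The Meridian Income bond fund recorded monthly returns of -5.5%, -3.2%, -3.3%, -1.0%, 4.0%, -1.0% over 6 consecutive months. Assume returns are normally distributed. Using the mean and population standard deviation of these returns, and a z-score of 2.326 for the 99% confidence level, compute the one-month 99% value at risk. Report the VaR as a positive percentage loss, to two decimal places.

8.56

r̄ = (-5.5 − 3.2 − 3.3 − 1 + 4 − 1) / 6 = -1.6667%
Σ(r − r̄)² = (-5.5 − (-1.6667))² + (-3.2 − (-1.6667))² + … = 52.7133
σ = √[52.7133 / 6] = 2.9640%
VaR = −(r̄ − z·σ) = −(-1.6667 − 2.326 × 2.9640) = −(-8.5610) = 8.5610%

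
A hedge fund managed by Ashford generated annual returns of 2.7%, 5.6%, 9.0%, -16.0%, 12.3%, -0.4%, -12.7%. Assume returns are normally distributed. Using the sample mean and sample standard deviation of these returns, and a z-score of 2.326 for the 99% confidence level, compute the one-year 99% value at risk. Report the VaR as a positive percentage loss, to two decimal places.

24.84

Mean return r̄ = 0.50 / 7 = 0.0714%
Σ(r − r̄)² = 688.3543; sample σ = √(688.3543/6) = 10.7110%
VaR = −(r̄ − z·σ) = −(0.0714 − 2.326 × 10.7110) = −(-24.8424) = 24.8424%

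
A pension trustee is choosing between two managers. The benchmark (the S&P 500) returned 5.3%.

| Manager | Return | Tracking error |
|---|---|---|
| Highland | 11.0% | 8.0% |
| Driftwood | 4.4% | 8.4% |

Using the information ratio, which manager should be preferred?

Highland

Highland: IR = (11.0% − 5.3%) / 8.0% = 0.713
Driftwood: IR = (4.4% − 5.3%) / 8.4% = -0.107
Highest: Highland (0.713).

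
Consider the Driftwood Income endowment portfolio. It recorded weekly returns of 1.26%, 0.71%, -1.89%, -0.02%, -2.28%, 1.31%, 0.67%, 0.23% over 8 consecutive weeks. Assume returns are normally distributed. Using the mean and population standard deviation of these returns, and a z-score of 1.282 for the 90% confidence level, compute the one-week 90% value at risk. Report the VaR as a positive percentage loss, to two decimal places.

μ = (1.26 + 0.71 − 1.89 − 0.02 − 2.28 + 1.31 + 0.67 + 0.23) / 8 = -0.010 / 8 = -0.0013%
Σ(r − μ)² = (1.26 − (-0.0013))² + (0.71 − (-0.0013))² + (-1.89 − (-0.0013))² + … = 13.0805
population σ = √(13.0805 / 8) = √1.6351 = 1.2787%
VaR = −(μ − z·σ) = −(-0.0013 − 1.282 × 1.2787) = −(-1.6406) = 1.6406%

1.64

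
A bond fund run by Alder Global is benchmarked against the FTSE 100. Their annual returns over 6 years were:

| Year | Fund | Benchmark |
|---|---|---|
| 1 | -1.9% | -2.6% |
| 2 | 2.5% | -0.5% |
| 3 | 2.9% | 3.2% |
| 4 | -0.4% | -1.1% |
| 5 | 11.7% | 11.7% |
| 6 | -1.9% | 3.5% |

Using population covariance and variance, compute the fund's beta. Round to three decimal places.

r̄p = 2.1500%,  r̄m = 2.3667%
Cov = Σ(rp − r̄p)(rm − r̄m) / 6 = 18.8533
Var(rm) = Σ(rm − r̄m)² / 6 = 22.3322
β = Cov / Var = 18.8533 / 22.3322 = 0.8442

0.844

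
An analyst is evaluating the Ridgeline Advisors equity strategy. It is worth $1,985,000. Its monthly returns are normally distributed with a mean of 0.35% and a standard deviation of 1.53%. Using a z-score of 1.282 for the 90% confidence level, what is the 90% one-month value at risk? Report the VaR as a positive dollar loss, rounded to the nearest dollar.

$31,987

Return at the 90% tail: μ − z·σ = 0.35% − 1.282 × 1.53% = 0.35 − 1.96146 = -1.61146%
VaR = −(-1.61146%) × $1,985,000 = 1.61146% × $1,985,000 = $31,987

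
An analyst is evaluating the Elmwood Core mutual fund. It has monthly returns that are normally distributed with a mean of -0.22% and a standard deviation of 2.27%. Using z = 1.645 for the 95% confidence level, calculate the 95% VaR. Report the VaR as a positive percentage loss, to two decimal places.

3.95

VaR (as % loss) = −(μ − z·σ) = −(-0.22% − 1.645 × 2.27%) = −(-3.95415%) = 3.95415%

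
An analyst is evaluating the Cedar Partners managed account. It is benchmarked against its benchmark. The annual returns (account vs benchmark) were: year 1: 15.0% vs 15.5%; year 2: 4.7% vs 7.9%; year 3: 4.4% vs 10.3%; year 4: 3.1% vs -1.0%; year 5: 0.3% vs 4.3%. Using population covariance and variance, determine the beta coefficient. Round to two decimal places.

0.71

r̄p = 5.5000%,  r̄m = 7.4000%
Cov = Σ(rp − r̄p)(rm − r̄m) / 5 = 21.9280
Var(rm) = Σ(rm − r̄m)² / 5 = 30.8880
β = Cov / Var = 21.9280 / 30.8880 = 0.7099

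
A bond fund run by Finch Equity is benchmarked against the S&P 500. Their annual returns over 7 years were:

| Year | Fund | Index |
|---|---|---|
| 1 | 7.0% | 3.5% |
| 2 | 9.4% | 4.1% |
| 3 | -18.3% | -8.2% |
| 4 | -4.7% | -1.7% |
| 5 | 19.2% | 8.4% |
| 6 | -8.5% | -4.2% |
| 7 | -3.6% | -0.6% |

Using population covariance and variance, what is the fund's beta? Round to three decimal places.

2.241

r̄p = 0.0714%,  r̄m = 0.1857%
Cov = Σ(rp − r̄p)(rm − r̄m) / 7 = 60.0196
Var(rm) = Σ(rm − r̄m)² / 7 = 26.7869
β = Cov / Var = 60.0196 / 26.7869 = 2.2406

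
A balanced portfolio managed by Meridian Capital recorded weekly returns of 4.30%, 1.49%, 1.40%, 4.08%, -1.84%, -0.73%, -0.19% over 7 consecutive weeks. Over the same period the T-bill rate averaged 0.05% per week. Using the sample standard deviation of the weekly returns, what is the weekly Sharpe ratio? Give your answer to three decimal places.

Mean return μ = 8.510 / 7 = 1.2157%
Sample std dev = √[32.9254 / 6] = 2.3426%
Sharpe = (μ − rf) / σ = (1.2157 − 0.05) / 2.3426 = 1.1657 / 2.3426 = 0.4976

0.498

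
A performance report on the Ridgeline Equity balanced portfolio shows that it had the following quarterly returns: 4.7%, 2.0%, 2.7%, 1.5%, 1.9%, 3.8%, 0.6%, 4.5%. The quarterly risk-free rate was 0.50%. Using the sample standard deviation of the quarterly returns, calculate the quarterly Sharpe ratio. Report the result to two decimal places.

μ = (4.7 + 2 + 2.7 + 1.5 + 1.9 + 3.8 + 0.6 + 4.5) / 8 = 2.7125%
Σ(r − μ)² = (4.7 − 2.7125)² + (2 − 2.7125)² + (2.7 − 2.7125)² + … = 15.4288
sample σ = √(15.4288 / 7) = √2.2041 = 1.4846%
Sharpe = (μ − rf) / σ = (2.7125 − 0.5) / 1.4846 = 2.2125 / 1.4846 = 1.4903

1.49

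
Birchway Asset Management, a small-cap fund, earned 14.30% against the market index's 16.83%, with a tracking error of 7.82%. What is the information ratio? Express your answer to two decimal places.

IR = (Rp − Rb) / TE = (14.30% − 16.83%) / 7.82% = -2.53% / 7.82% = -0.3235

-0.32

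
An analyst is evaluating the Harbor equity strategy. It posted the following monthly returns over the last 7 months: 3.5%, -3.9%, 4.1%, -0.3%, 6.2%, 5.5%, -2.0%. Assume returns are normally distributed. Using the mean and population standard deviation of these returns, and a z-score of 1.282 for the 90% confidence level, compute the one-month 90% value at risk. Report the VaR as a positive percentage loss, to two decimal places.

Mean return r̄ = 13.10 / 7 = 1.8714%
Population std dev = √[92.5343 / 7] = 3.6358%
VaR = −(r̄ − z·σ) = −(1.8714 − 1.282 × 3.6358) = −(-2.7897) = 2.7897%

2.79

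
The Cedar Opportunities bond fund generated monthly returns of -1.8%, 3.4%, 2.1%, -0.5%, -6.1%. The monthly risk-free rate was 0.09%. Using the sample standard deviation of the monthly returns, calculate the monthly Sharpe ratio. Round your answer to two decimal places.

-0.18

r̄ = (-1.8 + 3.4 + 2.1 − 0.5 − 6.1) / 5 = -0.5800%
Sample std dev = √[54.9880 / 4] = 3.7077%
Sharpe = (r̄ − rf) / σ = (-0.5800 − 0.09) / 3.7077 = -0.6700 / 3.7077 = -0.1807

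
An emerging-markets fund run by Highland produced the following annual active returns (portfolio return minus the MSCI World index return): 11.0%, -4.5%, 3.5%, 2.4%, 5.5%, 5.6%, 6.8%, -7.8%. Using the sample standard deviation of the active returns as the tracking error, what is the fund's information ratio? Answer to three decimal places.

r̄ = (11 − 4.5 + 3.5 + 2.4 + 5.5 + 5.6 + 6.8 − 7.8) / 8 = 2.8125%
Σ(r − r̄)² = 264.6688; sample σ = √(264.6688/7) = 6.1490%
IR = r̄ / tracking error = 2.8125 / 6.1490 = 0.4574

0.457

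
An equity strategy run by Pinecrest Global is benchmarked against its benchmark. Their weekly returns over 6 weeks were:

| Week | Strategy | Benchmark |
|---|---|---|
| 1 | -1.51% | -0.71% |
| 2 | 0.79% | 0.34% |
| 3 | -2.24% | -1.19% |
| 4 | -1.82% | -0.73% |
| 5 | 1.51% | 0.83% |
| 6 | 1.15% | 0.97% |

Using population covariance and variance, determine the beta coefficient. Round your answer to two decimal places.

1.81

r̄p = -0.3533%,  r̄m = -0.0817%
Cov = Σ(rp − r̄p)(rm − r̄m) / 6 = 1.2551
Var(rm) = Σ(rm − r̄m)² / 6 = 0.6931
β = Cov / Var = 1.2551 / 0.6931 = 1.8108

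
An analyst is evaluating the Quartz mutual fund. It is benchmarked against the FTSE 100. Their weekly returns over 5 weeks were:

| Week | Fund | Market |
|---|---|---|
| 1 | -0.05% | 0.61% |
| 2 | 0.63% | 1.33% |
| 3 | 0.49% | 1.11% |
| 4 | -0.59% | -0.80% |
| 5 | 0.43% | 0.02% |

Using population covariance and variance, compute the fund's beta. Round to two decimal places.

r̄p = 0.1820%,  r̄m = 0.4540%
Cov = Σ(rp − r̄p)(rm − r̄m) / 5 = 0.2838
Var(rm) = Σ(rm − r̄m)² / 5 = 0.5966
β = Cov / Var = 0.2838 / 0.5966 = 0.4757

0.48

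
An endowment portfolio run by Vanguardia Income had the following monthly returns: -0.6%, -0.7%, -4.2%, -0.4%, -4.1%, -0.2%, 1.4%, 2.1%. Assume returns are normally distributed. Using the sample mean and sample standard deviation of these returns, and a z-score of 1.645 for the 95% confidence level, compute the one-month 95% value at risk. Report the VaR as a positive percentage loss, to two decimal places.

r̄ = (-0.6 − 0.7 − 4.2 − 0.4 − 4.1 − 0.2 + 1.4 + 2.1) / 8 = -6.70 / 8 = -0.8375%
Σ(r − r̄)² = (-0.6 − (-0.8375))² + (-0.7 − (-0.8375))² + … = 36.2588
σ = √[36.2588 / 7] = 2.2759%
VaR = −(r̄ − z·σ) = −(-0.8375 − 1.645 × 2.2759) = −(-4.5814) = 4.5814%

4.58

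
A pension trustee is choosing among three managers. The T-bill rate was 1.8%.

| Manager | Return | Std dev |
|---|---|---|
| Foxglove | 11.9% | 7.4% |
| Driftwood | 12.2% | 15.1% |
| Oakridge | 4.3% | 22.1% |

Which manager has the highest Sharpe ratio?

Foxglove

Foxglove: Sharpe ratio = (11.9% − 1.8%) / 7.4% = 1.365
Driftwood: Sharpe ratio = (12.2% − 1.8%) / 15.1% = 0.689
Oakridge: Sharpe ratio = (4.3% − 1.8%) / 22.1% = 0.113
Highest: Foxglove (1.365).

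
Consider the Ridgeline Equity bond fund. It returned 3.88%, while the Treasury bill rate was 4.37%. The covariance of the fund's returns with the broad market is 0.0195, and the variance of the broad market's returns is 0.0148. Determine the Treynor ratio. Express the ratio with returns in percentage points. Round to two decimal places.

β = Cov / Var = 0.0195 / 0.0148 = 1.3176
Treynor = (Rp − Rf) / β = (3.88% − 4.37%) / 1.3176 = -0.49 / 1.3176 = -0.3719

-0.37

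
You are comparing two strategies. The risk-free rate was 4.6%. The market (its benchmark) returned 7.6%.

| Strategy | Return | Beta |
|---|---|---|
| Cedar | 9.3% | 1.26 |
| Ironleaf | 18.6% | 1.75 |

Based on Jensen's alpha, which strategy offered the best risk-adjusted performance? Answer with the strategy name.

Cedar: α = 9.3% − [4.6% + 1.26 × (7.6% − 4.6%)] = 0.920
Ironleaf: α = 18.6% − [4.6% + 1.75 × (7.6% − 4.6%)] = 8.750
Highest: Ironleaf (8.750).

Ironleaf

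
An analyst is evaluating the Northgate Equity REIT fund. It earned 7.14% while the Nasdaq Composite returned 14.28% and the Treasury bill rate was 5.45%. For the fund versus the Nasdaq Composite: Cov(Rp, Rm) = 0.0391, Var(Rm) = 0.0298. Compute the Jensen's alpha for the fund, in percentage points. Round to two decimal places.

-9.90

β = Cov / Var = 0.0391 / 0.0298 = 1.3121
E[R] = Rf + β(Rm − Rf) = 5.45% + 1.3121 × (14.28% − 5.45%) = 17.0358%
α = Rp − E[R] = 7.14% − 17.0358% = -9.8958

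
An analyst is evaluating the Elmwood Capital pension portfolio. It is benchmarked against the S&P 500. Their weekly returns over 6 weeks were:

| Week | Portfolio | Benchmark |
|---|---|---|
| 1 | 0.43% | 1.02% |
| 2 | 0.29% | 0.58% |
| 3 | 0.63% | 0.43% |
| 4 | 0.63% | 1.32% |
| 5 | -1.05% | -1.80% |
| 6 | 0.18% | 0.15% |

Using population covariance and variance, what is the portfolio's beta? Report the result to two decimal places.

0.54

r̄p = 0.1850%,  r̄m = 0.2833%
Cov = Σ(rp − r̄p)(rm − r̄m) / 6 = 0.5520
Var(rm) = Σ(rm − r̄m)² / 6 = 1.0142
β = Cov / Var = 0.5520 / 1.0142 = 0.5443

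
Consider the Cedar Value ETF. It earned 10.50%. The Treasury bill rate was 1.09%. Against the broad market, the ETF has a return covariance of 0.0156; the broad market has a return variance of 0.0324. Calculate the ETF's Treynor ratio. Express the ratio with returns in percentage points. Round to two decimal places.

19.54

β = Cov / Var = 0.0156 / 0.0324 = 0.4815
Treynor = (Rp − Rf) / β = (10.50% − 1.09%) / 0.4815 = 9.41 / 0.4815 = 19.5431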